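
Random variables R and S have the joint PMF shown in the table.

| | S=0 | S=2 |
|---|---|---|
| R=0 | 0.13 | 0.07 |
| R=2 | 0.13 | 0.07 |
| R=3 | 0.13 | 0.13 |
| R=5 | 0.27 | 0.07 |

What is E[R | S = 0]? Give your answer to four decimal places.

P(S = 0) = 0.66.
Σ R·P over the event = 0·(0.13) + 2·(0.13) + 3·(0.13) + 5·(0.27) = 2.00.
E[R | S = 0] = (2.00) / (0.66) = 3.0303.

3.0303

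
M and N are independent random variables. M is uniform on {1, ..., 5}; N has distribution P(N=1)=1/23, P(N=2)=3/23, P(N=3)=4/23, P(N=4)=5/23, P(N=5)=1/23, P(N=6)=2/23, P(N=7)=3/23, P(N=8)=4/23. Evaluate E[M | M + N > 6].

52/15

P(M + N > 6) = 15/23.
Summing M·P(x,y) over outcomes with M + N > 6 gives 52/23.
E[M | M + N > 6] = (52/23) / (15/23) = 52/15.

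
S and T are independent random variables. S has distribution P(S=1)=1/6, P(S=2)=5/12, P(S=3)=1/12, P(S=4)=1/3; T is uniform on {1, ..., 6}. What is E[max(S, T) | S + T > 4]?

249/55

P(S + T > 4) = 55/72.
Summing max(S,T)·P(x,y) over outcomes with S + T > 4 gives 83/24.
E[max(S, T) | S + T > 4] = (83/24) / (55/72) = 249/55.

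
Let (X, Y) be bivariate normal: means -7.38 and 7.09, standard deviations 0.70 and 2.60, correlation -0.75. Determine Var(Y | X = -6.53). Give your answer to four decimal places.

2.9575

For a bivariate normal, Var(Y | X=x) = σ_Y²(1 − ρ²).
Var(Y | X=-6.53) = (2.60)²·(1 − (-0.75)²) = 6.76·0.4375 = 2.9575.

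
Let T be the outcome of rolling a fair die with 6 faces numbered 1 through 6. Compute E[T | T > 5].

6

Given T > 5, T is equally likely to be any of {6}.
E[T | T > 5] = (6) / 1 = 6.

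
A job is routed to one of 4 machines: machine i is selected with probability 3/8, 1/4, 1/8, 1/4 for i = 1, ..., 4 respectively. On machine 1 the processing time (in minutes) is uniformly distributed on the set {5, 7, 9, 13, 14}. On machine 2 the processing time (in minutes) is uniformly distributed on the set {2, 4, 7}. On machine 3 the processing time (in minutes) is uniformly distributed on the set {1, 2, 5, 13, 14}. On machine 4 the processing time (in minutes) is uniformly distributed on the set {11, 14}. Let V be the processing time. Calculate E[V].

521/60

E[V | machine 1] = (5+7+9+13+14)/5 = 48/5.
E[V | machine 2] = (2+4+7)/3 = 13/3.
E[V | machine 3] = (1+2+5+13+14)/5 = 7.
E[V | machine 4] = (11+14)/2 = 25/2.
E[V] = (3/8)·(48/5) + (1/4)·(13/3) + (1/8)·(7) + (1/4)·(25/2) = 521/60.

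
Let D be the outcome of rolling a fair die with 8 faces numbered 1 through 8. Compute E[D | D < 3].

3/2

Given D < 3, D is equally likely to be any of {1, 2}.
E[D | D < 3] = (1 + 2) / 2 = 3/2.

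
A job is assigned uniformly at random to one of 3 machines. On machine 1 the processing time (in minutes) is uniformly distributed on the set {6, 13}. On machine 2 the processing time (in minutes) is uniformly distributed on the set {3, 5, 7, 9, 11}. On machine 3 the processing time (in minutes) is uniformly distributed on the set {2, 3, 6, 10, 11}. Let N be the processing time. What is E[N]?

229/30

E[N | machine 1] = (6+13)/2 = 19/2.
E[N | machine 2] = (3+5+7+9+11)/5 = 7.
E[N | machine 3] = (2+3+6+10+11)/5 = 32/5.
E[N] = (1/3)·(19/2) + (1/3)·(7) + (1/3)·(32/5) = 229/30.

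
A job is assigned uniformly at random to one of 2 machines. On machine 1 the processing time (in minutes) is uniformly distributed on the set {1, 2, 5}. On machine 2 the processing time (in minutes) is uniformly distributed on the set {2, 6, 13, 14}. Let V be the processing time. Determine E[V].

E[V | machine 1] = (1+2+5)/3 = 8/3.
E[V | machine 2] = (2+6+13+14)/4 = 35/4.
By the law of total expectation,
E[V] = (1/2)·(8/3) + (1/2)·(35/4) = 137/24.

137/24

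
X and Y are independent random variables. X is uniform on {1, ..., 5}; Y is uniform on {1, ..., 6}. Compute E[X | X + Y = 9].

Outcomes with X + Y = 9: (3,6), (4,5), (5,4), each with probability 1/30.
E[X | X + Y = 9] = (3 + 4 + 5) / 3 = 4.

4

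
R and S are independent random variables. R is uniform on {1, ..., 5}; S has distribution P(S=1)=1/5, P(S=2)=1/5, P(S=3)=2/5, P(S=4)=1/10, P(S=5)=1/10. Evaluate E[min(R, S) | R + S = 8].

19/6

P(R + S = 8) = 3/25.
Summing min(R,S)·P(x,y) over outcomes with R + S = 8 gives 19/50.
E[min(R, S) | R + S = 8] = (19/50) / (3/25) = 19/6.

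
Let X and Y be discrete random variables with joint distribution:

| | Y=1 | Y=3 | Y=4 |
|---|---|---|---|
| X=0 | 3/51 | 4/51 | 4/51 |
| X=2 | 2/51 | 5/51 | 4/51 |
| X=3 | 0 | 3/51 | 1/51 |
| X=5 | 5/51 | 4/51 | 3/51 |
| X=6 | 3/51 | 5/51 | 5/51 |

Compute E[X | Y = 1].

47/13

P(Y = 1) = 13/51.
Σ X·P over the event = 0·(3/51) + 2·(2/51) + 5·(5/51) + 6·(3/51) = 47/51.
E[X | Y = 1] = (47/51) / (13/51) = 47/13.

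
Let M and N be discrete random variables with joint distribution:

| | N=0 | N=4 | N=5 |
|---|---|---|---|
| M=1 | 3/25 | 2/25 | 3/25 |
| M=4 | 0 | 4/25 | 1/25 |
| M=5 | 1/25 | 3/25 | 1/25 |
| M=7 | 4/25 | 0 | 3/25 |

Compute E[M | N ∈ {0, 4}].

69/17

P(N ∈ {0, 4}) = 17/25.
Σ M·P over the event = 1·(3/25) + 1·(2/25) + 4·(4/25) + 5·(1/25) + 5·(3/25) + 7·(4/25) = 69/25.
E[M | N ∈ {0, 4}] = (69/25) / (17/25) = 69/17.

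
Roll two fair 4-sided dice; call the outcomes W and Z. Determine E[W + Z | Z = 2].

P(Z = 2) = 1/4.
Summing (W+Z)·P(x,y) over outcomes with Z = 2 gives 9/8.
E[W + Z | Z = 2] = (9/8) / (1/4) = 9/2.

9/2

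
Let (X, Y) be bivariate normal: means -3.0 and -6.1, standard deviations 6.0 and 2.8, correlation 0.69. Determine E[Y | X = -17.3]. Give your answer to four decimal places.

-10.7046

E[Y | X=x] = μ_Y + ρ(σ_Y/σ_X)(x − μ_X) for jointly normal variables.
E[Y | X=-17.3] = -6.1 + (0.69)·(2.8/6.0)·(-17.3 − (-3.0)) = -6.1 + (0.322)·(-14.3) = -10.7046.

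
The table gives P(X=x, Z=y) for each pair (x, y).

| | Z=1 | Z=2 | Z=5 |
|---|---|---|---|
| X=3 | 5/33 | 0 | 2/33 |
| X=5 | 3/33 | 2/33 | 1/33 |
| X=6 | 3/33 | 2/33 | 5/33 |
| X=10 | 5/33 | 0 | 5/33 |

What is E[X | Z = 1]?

49/8

P(Z = 1) = 16/33.
Σ X·P over the event = 3·(5/33) + 5·(3/33) + 6·(3/33) + 10·(5/33) = 98/33.
E[X | Z = 1] = (98/33) / (16/33) = 49/8.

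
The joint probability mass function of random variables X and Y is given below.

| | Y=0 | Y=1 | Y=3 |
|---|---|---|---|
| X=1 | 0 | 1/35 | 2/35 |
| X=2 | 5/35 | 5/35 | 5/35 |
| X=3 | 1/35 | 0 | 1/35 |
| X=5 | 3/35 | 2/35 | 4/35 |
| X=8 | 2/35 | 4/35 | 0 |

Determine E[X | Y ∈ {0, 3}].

79/23

P(Y ∈ {0, 3}) = 23/35.
Σ X·P over the event = 1·(2/35) + 2·(5/35) + 2·(5/35) + 3·(1/35) + 3·(1/35) + 5·(3/35) + 5·(4/35) + 8·(2/35) = 79/35.
E[X | Y ∈ {0, 3}] = (79/35) / (23/35) = 79/23.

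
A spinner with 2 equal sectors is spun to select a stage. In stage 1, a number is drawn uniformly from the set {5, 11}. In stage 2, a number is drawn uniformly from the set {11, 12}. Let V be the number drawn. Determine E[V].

39/4

E[V | stage 1] = (5+11)/2 = 8.
E[V | stage 2] = (11+12)/2 = 23/2.
By the law of total expectation,
E[V] = (1/2)·(8) + (1/2)·(23/2) = 39/4.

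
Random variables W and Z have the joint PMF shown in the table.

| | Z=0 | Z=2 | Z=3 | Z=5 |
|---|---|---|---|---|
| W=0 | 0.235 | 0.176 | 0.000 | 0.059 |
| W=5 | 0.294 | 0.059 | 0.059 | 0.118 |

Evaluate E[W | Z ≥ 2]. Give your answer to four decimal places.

P(Z ≥ 2) = 0.471.
Σ W·P over the event = 0·(0.176) + 0·(0.059) + 5·(0.059) + 5·(0.059) + 5·(0.118) = 1.180.
E[W | Z ≥ 2] = (1.180) / (0.471) = 2.5053.

2.5053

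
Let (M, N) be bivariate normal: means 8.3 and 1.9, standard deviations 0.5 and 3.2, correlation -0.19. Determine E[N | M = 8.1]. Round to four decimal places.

For a bivariate normal, E[N | M=x] = μ_N + ρ·(σ_N/σ_M)·(x − μ_M).
E[N | M=8.1] = 1.9 + (-0.19)·(3.2/0.5)·(8.1 − (8.3)) = 1.9 + (-1.216)·(-0.2) = 2.1432.

2.1432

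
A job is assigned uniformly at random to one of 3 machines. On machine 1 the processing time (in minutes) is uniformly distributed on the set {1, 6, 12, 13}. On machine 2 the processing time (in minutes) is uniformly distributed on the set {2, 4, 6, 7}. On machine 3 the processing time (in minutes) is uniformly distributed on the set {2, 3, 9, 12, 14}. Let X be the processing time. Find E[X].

E[X | machine 1] = (1+6+12+13)/4 = 8.
E[X | machine 2] = (2+4+6+7)/4 = 19/4.
E[X | machine 3] = (2+3+9+12+14)/5 = 8.
By the law of total expectation,
E[X] = (1/3)·(8) + (1/3)·(19/4) + (1/3)·(8) = 83/12.

83/12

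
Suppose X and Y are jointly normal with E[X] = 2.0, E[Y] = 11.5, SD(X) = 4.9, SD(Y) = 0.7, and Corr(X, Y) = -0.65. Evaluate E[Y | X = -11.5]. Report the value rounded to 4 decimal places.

12.7536

The regression of Y on X has slope ρ·σ_Y/σ_X and passes through (μ_X, μ_Y).
E[Y | X=-11.5] = 11.5 + (-0.65)·(0.7/4.9)·(-11.5 − (2.0)) = 11.5 + (-0.092857)·(-13.5) = 12.7536.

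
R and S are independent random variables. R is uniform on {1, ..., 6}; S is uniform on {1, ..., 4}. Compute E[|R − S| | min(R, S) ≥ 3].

5/4

Outcomes with min(R, S) ≥ 3: (3,3), (3,4), (4,3), (4,4), (5,3), (5,4), (6,3), (6,4), each with probability 1/24.
E[|R − S| | min(R, S) ≥ 3] = (0 + 1 + 1 + 0 + 2 + 1 + 3 + 2) / 8 = 5/4.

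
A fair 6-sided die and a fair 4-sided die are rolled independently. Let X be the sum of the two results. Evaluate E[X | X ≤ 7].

46/9

P(X ≤ 7) = 3/4.
Σ over the event: 2·1/24 + 3·1/12 + 4·1/8 + 5·1/6 + 6·1/6 + 7·1/6 = 23/6.
E[X | X ≤ 7] = (23/6) / (3/4) = 46/9.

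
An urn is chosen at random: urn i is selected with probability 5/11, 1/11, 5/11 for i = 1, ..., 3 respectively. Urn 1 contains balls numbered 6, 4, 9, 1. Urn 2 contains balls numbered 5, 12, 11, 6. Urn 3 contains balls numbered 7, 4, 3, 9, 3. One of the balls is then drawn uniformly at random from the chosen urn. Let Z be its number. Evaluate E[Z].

E[Z | urn 1] = (6+4+9+1)/4 = 5.
E[Z | urn 2] = (5+12+11+6)/4 = 17/2.
E[Z | urn 3] = (7+4+3+9+3)/5 = 26/5.
E[Z] = (5/11)·(5) + (1/11)·(17/2) + (5/11)·(26/5) = 119/22.

119/22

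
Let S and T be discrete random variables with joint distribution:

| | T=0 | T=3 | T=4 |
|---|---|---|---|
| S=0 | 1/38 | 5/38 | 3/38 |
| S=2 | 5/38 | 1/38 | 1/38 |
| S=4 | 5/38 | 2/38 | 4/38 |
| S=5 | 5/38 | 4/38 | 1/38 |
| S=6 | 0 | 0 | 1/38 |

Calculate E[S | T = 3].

P(T = 3) = 6/19.
Summing S·P(S=x,T=y) over the conditioning event gives 15/19.
E[S | T = 3] = (15/19) / (6/19) = 5/2.

5/2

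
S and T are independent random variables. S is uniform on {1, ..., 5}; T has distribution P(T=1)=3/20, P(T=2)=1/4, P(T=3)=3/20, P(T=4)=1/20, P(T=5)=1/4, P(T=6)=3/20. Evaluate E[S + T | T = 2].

P(T = 2) = 1/4.
Summing (S+T)·P(x,y) over outcomes with T = 2 gives 5/4.
E[S + T | T = 2] = (5/4) / (1/4) = 5.

5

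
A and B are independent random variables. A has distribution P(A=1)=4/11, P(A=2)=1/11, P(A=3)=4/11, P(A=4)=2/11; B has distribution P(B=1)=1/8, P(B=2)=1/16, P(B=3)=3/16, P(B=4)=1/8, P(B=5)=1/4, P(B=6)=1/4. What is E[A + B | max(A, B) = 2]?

P(max(A, B) = 2) = 7/176.
Summing (A+B)·P(x,y) over outcomes with max(A, B) = 2 gives 1/8.
E[A + B | max(A, B) = 2] = (1/8) / (7/176) = 22/7.

22/7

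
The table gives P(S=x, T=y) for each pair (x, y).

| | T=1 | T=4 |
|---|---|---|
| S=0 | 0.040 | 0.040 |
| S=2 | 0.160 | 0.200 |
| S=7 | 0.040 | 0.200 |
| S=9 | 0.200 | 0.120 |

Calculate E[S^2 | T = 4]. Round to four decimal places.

36.2857

P(T = 4) = 0.560.
Σ S^2·P over the event = 0·(0.040) + 4·(0.200) + 49·(0.200) + 81·(0.120) = 20.320.
E[S^2 | T = 4] = (20.320) / (0.560) = 36.2857.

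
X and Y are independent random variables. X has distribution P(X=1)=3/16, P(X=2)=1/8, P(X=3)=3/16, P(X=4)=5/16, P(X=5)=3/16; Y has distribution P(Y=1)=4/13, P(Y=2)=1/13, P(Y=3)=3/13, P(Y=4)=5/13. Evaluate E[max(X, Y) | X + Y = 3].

P(X + Y = 3) = 11/208.
Summing max(X,Y)·P(x,y) over outcomes with X + Y = 3 gives 11/104.
E[max(X, Y) | X + Y = 3] = (11/104) / (11/208) = 2.

2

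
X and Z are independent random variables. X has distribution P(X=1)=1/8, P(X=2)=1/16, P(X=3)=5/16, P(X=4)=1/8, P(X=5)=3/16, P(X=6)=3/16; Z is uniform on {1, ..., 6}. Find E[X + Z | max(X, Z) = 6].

291/31

P(max(X, Z) = 6) = 31/96.
Summing (X+Z)·P(x,y) over outcomes with max(X, Z) = 6 gives 97/32.
E[X + Z | max(X, Z) = 6] = (97/32) / (31/96) = 291/31.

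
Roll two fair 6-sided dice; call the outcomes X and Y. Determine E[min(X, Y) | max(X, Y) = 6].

P(max(X, Y) = 6) = 11/36.
Summing min(X,Y)·P(x,y) over outcomes with max(X, Y) = 6 gives 1.
E[min(X, Y) | max(X, Y) = 6] = (1) / (11/36) = 36/11.

36/11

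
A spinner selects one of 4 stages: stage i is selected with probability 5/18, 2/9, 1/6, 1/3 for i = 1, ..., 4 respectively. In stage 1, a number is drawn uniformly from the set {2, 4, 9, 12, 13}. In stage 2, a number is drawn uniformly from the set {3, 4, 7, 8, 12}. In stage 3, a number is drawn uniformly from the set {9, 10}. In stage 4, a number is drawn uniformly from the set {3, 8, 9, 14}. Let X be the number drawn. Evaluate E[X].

E[X | stage 1] = (2+4+9+12+13)/5 = 8.
E[X | stage 2] = (3+4+7+8+12)/5 = 34/5.
E[X | stage 3] = (9+10)/2 = 19/2.
E[X | stage 4] = (3+8+9+14)/4 = 17/2.
E[X] = (5/18)·(8) + (2/9)·(34/5) + (1/6)·(19/2) + (1/3)·(17/2) = 163/20.

163/20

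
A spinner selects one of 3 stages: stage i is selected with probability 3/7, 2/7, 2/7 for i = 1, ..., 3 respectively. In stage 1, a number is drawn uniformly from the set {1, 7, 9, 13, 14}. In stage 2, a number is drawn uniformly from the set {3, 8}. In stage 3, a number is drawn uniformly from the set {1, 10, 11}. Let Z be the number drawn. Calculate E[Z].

E[Z | stage 1] = (1+7+9+13+14)/5 = 44/5.
E[Z | stage 2] = (3+8)/2 = 11/2.
E[Z | stage 3] = (1+10+11)/3 = 22/3.
By the law of total expectation,
E[Z] = (3/7)·(44/5) + (2/7)·(11/2) + (2/7)·(22/3) = 781/105.

781/105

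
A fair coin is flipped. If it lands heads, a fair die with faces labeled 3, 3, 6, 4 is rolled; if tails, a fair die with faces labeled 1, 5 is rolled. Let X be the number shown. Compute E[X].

E[X | heads] = (3+3+6+4)/4 = 4.
E[X | tails] = (1+5)/2 = 3.
By the law of total expectation,
E[X] = (1/2)·(4) + (1/2)·(3) = 7/2.

7/2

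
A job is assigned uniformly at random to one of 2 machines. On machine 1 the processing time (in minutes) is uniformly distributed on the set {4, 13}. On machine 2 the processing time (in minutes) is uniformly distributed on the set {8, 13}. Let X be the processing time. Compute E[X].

19/2

E[X | machine 1] = (4+13)/2 = 17/2.
E[X | machine 2] = (8+13)/2 = 21/2.
E[X] = (1/2)·(17/2) + (1/2)·(21/2) = 19/2.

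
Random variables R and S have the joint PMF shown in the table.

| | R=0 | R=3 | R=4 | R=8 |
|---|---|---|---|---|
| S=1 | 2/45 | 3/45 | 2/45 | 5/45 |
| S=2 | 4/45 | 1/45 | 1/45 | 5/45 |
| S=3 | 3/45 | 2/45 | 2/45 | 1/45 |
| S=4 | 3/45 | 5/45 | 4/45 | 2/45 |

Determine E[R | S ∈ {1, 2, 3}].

P(S ∈ {1, 2, 3}) = 31/45.
Summing R·P(R=x,S=y) over the conditioning event gives 14/5.
E[R | S ∈ {1, 2, 3}] = (14/5) / (31/45) = 126/31.

126/31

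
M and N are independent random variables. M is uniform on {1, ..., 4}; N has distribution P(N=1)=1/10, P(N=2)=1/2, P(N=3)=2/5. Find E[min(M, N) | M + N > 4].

P(M + N > 4) = 23/40.
Summing min(M,N)·P(x,y) over outcomes with M + N > 4 gives 53/40.
E[min(M, N) | M + N > 4] = (53/40) / (23/40) = 53/23.

53/23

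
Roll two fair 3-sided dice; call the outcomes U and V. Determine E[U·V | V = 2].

4

P(V = 2) = 1/3.
Summing UV·P(x,y) over outcomes with V = 2 gives 4/3.
E[U·V | V = 2] = (4/3) / (1/3) = 4.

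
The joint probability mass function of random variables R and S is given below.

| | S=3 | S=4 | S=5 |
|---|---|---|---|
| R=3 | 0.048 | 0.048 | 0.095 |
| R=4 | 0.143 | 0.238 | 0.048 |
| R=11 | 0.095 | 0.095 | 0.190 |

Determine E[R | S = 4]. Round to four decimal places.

5.6194

P(S = 4) = 0.381.
Σ R·P over the event = 3·(0.048) + 4·(0.238) + 11·(0.095) = 2.141.
E[R | S = 4] = (2.141) / (0.381) = 5.6194.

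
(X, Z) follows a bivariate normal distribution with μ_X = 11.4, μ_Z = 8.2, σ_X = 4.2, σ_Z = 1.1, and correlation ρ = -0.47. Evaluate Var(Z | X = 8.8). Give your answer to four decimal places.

For a bivariate normal, Var(Z | X=x) = σ_Z²(1 − ρ²).
Var(Z | X=8.8) = (1.1)²·(1 − (-0.47)²) = 1.21·0.7791 = 0.9427.

0.9427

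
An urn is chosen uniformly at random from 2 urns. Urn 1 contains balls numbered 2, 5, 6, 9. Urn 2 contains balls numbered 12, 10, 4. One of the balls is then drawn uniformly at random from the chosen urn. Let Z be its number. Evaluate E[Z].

E[Z | urn 1] = (2+5+6+9)/4 = 11/2.
E[Z | urn 2] = (12+10+4)/3 = 26/3.
E[Z] = (1/2)·(11/2) + (1/2)·(26/3) = 85/12.

85/12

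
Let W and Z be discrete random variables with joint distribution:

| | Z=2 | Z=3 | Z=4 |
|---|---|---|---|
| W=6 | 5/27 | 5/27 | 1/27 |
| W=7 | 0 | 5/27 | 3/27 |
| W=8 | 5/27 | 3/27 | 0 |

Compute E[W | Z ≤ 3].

P(Z ≤ 3) = 23/27.
Summing W·P(W=x,Z=y) over the conditioning event gives 53/9.
E[W | Z ≤ 3] = (53/9) / (23/27) = 159/23.

159/23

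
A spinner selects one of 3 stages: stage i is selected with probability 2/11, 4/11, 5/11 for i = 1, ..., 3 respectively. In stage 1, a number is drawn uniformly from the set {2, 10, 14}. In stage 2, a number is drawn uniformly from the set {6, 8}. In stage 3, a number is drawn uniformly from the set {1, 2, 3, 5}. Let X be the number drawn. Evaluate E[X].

E[X | stage 1] = (2+10+14)/3 = 26/3.
E[X | stage 2] = (6+8)/2 = 7.
E[X | stage 3] = (1+2+3+5)/4 = 11/4.
E[X] = (2/11)·(26/3) + (4/11)·(7) + (5/11)·(11/4) = 709/132.

709/132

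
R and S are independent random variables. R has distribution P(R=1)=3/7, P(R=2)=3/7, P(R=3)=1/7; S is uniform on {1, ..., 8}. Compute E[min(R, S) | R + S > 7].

36/19

P(R + S > 7) = 19/56.
Summing min(R,S)·P(x,y) over outcomes with R + S > 7 gives 9/14.
E[min(R, S) | R + S > 7] = (9/14) / (19/56) = 36/19.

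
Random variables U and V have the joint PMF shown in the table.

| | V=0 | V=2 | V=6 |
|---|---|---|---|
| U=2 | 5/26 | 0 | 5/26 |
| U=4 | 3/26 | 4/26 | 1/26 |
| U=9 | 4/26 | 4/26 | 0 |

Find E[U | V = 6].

P(V = 6) = 3/13.
Summing U·P(U=x,V=y) over the conditioning event gives 7/13.
E[U | V = 6] = (7/13) / (3/13) = 7/3.

7/3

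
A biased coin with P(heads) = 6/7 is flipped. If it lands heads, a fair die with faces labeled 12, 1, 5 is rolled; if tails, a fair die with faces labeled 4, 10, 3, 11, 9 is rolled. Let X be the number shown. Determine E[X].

E[X | heads] = (12+1+5)/3 = 6.
E[X | tails] = (4+10+3+11+9)/5 = 37/5.
By the law of total expectation,
E[X] = (6/7)·(6) + (1/7)·(37/5) = 31/5.

31/5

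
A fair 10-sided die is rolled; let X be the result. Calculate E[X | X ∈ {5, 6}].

P(X ∈ {5, 6}) = 1/5.
Σ over the event: 5·1/10 + 6·1/10 = 11/10.
E[X | X ∈ {5, 6}] = (11/10) / (1/5) = 11/2.

11/2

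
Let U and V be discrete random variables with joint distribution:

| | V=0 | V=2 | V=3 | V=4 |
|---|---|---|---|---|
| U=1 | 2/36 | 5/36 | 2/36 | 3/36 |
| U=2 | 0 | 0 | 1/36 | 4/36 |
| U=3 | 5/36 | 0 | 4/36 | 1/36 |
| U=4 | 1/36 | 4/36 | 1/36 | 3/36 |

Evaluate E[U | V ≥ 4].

26/11

P(V ≥ 4) = 11/36.
Σ U·P over the event = 1·(3/36) + 2·(4/36) + 3·(1/36) + 4·(3/36) = 13/18.
E[U | V ≥ 4] = (13/18) / (11/36) = 26/11.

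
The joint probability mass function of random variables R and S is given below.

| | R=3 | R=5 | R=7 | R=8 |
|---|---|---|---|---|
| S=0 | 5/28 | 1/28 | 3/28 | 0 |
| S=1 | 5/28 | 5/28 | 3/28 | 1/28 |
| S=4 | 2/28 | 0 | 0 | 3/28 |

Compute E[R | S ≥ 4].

P(S ≥ 4) = 5/28.
Summing R·P(R=x,S=y) over the conditioning event gives 15/14.
E[R | S ≥ 4] = (15/14) / (5/28) = 6.

6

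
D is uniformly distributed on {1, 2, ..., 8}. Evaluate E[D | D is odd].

Given D is odd, D is equally likely to be any of {1, 3, 5, 7}.
E[D | D is odd] = (1 + 3 + 5 + 7) / 4 = 4.

4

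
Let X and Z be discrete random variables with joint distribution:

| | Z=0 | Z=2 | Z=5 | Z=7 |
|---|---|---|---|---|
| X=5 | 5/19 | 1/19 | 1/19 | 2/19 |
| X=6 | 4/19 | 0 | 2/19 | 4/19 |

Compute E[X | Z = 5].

17/3

P(Z = 5) = 3/19.
Σ X·P over the event = 5·(1/19) + 6·(2/19) = 17/19.
E[X | Z = 5] = (17/19) / (3/19) = 17/3.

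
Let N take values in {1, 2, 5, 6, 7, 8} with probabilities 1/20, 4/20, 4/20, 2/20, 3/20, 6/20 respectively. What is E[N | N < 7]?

41/11

P(N < 7) = 11/20.
Σ over the event: 1·1/20 + 2·1/5 + 5·1/5 + 6·1/10 = 41/20.
E[N | N < 7] = (41/20) / (11/20) = 41/11.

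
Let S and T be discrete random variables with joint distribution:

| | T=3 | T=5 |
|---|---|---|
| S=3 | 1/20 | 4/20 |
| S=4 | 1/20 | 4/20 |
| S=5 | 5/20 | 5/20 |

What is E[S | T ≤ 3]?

P(T ≤ 3) = 7/20.
Σ S·P over the event = 3·(1/20) + 4·(1/20) + 5·(5/20) = 8/5.
E[S | T ≤ 3] = (8/5) / (7/20) = 32/7.

32/7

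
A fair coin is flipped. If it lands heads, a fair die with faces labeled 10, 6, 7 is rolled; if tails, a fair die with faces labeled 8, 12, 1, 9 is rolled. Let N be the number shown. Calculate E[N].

E[N | heads] = (10+6+7)/3 = 23/3.
E[N | tails] = (8+12+1+9)/4 = 15/2.
E[N] = (1/2)·(23/3) + (1/2)·(15/2) = 91/12.

91/12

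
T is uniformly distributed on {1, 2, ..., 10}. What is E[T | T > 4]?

Given T > 4, T is equally likely to be any of {5, 6, 7, 8, 9, 10}.
E[T | T > 4] = (5 + 6 + 7 + 8 + 9 + 10) / 6 = 15/2.

15/2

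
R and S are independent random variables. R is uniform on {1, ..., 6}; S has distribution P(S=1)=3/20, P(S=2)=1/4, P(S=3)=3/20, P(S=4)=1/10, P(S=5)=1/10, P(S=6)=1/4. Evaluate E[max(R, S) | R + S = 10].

P(R + S = 10) = 3/40.
Summing max(R,S)·P(x,y) over outcomes with R + S = 10 gives 13/30.
E[max(R, S) | R + S = 10] = (13/30) / (3/40) = 52/9.

52/9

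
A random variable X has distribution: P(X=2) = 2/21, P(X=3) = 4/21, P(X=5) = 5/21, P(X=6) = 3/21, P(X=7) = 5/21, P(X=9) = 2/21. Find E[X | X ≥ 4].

P(X ≥ 4) = 5/7.
Σ over the event: 5·5/21 + 6·1/7 + 7·5/21 + 9·2/21 = 32/7.
E[X | X ≥ 4] = (32/7) / (5/7) = 32/5.

32/5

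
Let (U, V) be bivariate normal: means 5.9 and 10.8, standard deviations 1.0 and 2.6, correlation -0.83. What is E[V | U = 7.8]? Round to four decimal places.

The regression of V on U has slope ρ·σ_V/σ_U and passes through (μ_U, μ_V).
E[V | U=7.8] = 10.8 + (-0.83)·(2.6/1.0)·(7.8 − (5.9)) = 10.8 + (-2.158)·(1.9) = 6.6998.

6.6998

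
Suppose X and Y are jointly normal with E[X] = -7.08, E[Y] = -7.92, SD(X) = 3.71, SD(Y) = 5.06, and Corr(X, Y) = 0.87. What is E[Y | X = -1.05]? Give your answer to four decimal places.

-0.7649

The regression of Y on X has slope ρ·σ_Y/σ_X and passes through (μ_X, μ_Y).
E[Y | X=-1.05] = -7.92 + (0.87)·(5.06/3.71)·(-1.05 − (-7.08)) = -7.92 + (1.18658)·(6.03) = -0.7649.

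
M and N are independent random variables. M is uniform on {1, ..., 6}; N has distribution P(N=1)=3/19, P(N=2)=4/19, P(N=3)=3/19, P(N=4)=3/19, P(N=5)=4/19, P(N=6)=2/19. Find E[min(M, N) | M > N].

P(M > N) = 25/57.
Summing min(M,N)·P(x,y) over outcomes with M > N gives 59/57.
E[min(M, N) | M > N] = (59/57) / (25/57) = 59/25.

59/25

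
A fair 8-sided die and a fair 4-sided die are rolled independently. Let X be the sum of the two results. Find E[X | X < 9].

62/11

P(X < 9) = 11/16.
Σ over the event: 2·1/32 + 3·1/16 + 4·3/32 + 5·1/8 + 6·1/8 + 7·1/8 + 8·1/8 = 31/8.
E[X | X < 9] = (31/8) / (11/16) = 62/11.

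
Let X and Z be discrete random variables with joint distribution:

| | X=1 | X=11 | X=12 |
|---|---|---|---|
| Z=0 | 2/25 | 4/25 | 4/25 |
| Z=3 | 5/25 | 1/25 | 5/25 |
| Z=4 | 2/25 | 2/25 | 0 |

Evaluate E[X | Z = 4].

6

P(Z = 4) = 4/25.
Summing X·P(X=x,Z=y) over the conditioning event gives 24/25.
E[X | Z = 4] = (24/25) / (4/25) = 6.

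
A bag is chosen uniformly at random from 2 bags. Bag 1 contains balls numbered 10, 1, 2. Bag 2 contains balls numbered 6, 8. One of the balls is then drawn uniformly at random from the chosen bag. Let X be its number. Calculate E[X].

E[X | bag 1] = (10+1+2)/3 = 13/3.
E[X | bag 2] = (6+8)/2 = 7.
E[X] = (1/2)·(13/3) + (1/2)·(7) = 17/3.

17/3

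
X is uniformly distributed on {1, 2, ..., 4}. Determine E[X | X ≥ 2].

3

Given X ≥ 2, X is equally likely to be any of {2, 3, 4}.
E[X | X ≥ 2] = (2 + 3 + 4) / 3 = 3.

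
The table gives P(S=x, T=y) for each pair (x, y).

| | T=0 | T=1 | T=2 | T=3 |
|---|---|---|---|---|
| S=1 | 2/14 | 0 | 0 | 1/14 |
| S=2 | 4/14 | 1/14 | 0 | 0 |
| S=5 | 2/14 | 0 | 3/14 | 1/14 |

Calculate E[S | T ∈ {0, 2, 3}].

41/13

P(T ∈ {0, 2, 3}) = 13/14.
Σ S·P over the event = 1·(2/14) + 1·(1/14) + 2·(4/14) + 5·(2/14) + 5·(3/14) + 5·(1/14) = 41/14.
E[S | T ∈ {0, 2, 3}] = (41/14) / (13/14) = 41/13.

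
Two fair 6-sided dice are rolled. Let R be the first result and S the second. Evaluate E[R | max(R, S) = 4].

P(max(R, S) = 4) = 7/36.
Summing R·P(x,y) over outcomes with max(R, S) = 4 gives 11/18.
E[R | max(R, S) = 4] = (11/18) / (7/36) = 22/7.

22/7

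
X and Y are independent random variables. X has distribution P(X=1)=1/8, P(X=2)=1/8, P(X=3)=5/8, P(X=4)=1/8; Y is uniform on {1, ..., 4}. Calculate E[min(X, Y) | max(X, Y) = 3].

P(max(X, Y) = 3) = 17/32.
Summing min(X,Y)·P(x,y) over outcomes with max(X, Y) = 3 gives 33/32.
E[min(X, Y) | max(X, Y) = 3] = (33/32) / (17/32) = 33/17.

33/17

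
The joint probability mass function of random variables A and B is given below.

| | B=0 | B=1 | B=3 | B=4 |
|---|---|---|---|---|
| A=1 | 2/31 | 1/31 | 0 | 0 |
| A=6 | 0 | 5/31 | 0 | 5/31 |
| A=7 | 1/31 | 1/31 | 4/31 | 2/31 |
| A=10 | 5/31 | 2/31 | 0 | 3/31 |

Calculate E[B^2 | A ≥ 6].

P(A ≥ 6) = 28/31.
Summing B^2·P(A=x,B=y) over the conditioning event gives 204/31.
E[B^2 | A ≥ 6] = (204/31) / (28/31) = 51/7.

51/7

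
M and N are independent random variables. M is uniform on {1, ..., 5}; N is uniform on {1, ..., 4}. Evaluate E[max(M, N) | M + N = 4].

Outcomes with M + N = 4: (1,3), (2,2), (3,1), each with probability 1/20.
E[max(M, N) | M + N = 4] = (3 + 2 + 3) / 3 = 8/3.

8/3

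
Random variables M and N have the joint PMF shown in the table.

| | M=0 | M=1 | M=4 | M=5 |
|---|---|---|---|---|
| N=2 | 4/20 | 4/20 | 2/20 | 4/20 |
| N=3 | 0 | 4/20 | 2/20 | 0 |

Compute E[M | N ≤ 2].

P(N ≤ 2) = 7/10.
Summing M·P(M=x,N=y) over the conditioning event gives 8/5.
E[M | N ≤ 2] = (8/5) / (7/10) = 16/7.

16/7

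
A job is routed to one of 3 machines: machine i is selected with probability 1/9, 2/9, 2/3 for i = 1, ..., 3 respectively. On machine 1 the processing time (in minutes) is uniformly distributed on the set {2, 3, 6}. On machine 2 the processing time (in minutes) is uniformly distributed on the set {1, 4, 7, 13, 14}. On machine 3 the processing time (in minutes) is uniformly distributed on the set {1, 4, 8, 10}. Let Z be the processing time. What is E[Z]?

1613/270

E[Z | machine 1] = (2+3+6)/3 = 11/3.
E[Z | machine 2] = (1+4+7+13+14)/5 = 39/5.
E[Z | machine 3] = (1+4+8+10)/4 = 23/4.
E[Z] = (1/9)·(11/3) + (2/9)·(39/5) + (2/3)·(23/4) = 1613/270.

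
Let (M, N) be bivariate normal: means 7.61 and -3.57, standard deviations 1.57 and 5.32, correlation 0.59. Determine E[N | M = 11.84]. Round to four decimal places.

4.8868

The regression of N on M has slope ρ·σ_N/σ_M and passes through (μ_M, μ_N).
E[N | M=11.84] = -3.57 + (0.59)·(5.32/1.57)·(11.84 − (7.61)) = -3.57 + (1.99924)·(4.23) = 4.8868.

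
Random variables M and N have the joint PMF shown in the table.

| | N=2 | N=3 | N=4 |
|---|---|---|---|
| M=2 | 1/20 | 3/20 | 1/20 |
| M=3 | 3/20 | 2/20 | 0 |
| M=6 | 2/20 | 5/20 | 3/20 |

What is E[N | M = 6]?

31/10

P(M = 6) = 1/2.
Summing N·P(M=x,N=y) over the conditioning event gives 31/20.
E[N | M = 6] = (31/20) / (1/2) = 31/10.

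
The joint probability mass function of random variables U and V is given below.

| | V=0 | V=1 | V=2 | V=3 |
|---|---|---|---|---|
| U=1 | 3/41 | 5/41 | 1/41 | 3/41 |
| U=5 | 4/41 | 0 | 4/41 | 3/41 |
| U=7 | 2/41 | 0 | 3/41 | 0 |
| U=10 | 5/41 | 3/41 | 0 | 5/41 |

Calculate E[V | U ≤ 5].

33/23

P(U ≤ 5) = 23/41.
Summing V·P(U=x,V=y) over the conditioning event gives 33/41.
E[V | U ≤ 5] = (33/41) / (23/41) = 33/23.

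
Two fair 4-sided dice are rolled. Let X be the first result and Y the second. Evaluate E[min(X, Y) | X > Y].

5/3

Outcomes with X > Y: (2,1), (3,1), (3,2), (4,1), (4,2), (4,3), each with probability 1/16.
E[min(X, Y) | X > Y] = (1 + 1 + 2 + 1 + 2 + 3) / 6 = 5/3.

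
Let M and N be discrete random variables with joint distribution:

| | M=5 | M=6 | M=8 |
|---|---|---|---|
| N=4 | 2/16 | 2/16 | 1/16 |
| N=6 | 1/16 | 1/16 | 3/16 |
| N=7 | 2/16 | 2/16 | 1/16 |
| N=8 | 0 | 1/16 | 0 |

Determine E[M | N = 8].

6

P(N = 8) = 1/16.
Σ M·P over the event = 6·(1/16) = 3/8.
E[M | N = 8] = (3/8) / (1/16) = 6.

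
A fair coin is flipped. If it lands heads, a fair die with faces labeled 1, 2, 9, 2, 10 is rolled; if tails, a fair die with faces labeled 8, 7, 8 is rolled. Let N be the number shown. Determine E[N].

E[N | heads] = (1+2+9+2+10)/5 = 24/5.
E[N | tails] = (8+7+8)/3 = 23/3.
By the law of total expectation,
E[N] = (1/2)·(24/5) + (1/2)·(23/3) = 187/30.

187/30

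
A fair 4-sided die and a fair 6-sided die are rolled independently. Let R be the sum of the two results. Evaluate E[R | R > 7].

P(R > 7) = 1/4.
Σ over the event: 8·1/8 + 9·1/12 + 10·1/24 = 13/6.
E[R | R > 7] = (13/6) / (1/4) = 26/3.

26/3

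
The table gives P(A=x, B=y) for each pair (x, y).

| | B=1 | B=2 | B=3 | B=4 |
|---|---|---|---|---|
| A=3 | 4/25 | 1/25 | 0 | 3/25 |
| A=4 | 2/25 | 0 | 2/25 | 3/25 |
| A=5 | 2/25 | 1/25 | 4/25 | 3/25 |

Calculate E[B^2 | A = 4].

P(A = 4) = 7/25.
Σ B^2·P over the event = 1·(2/25) + 9·(2/25) + 16·(3/25) = 68/25.
E[B^2 | A = 4] = (68/25) / (7/25) = 68/7.

68/7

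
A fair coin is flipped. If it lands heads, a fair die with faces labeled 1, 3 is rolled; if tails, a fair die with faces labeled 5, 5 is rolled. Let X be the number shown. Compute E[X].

E[X | heads] = (1+3)/2 = 2.
E[X | tails] = (5+5)/2 = 5.
E[X] = (1/2)·(2) + (1/2)·(5) = 7/2.

7/2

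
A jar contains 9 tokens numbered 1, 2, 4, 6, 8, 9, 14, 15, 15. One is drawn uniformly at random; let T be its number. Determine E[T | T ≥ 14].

44/3

P(T ≥ 14) = 1/3.
Σ over the event: 14·1/9 + 15·2/9 = 44/9.
E[T | T ≥ 14] = (44/9) / (1/3) = 44/3.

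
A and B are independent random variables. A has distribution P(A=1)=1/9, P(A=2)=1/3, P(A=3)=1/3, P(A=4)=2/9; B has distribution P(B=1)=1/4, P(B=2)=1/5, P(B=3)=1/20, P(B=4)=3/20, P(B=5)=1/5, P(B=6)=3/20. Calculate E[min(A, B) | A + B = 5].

P(A + B = 5) = 7/45.
Summing min(A,B)·P(x,y) over outcomes with A + B = 5 gives 43/180.
E[min(A, B) | A + B = 5] = (43/180) / (7/45) = 43/28.

43/28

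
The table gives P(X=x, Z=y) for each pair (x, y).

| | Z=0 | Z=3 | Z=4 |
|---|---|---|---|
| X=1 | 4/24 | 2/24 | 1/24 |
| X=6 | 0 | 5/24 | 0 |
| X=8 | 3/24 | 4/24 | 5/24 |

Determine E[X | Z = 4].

41/6

P(Z = 4) = 1/4.
Σ X·P over the event = 1·(1/24) + 8·(5/24) = 41/24.
E[X | Z = 4] = (41/24) / (1/4) = 41/6.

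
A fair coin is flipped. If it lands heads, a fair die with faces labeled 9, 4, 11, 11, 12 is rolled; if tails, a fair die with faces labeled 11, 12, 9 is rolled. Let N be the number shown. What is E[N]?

301/30

E[N | heads] = (9+4+11+11+12)/5 = 47/5.
E[N | tails] = (11+12+9)/3 = 32/3.
E[N] = (1/2)·(47/5) + (1/2)·(32/3) = 301/30.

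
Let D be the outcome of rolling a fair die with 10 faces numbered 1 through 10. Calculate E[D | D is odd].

5

Given D is odd, D is equally likely to be any of {1, 3, 5, 7, 9}.
E[D | D is odd] = (1 + 3 + 5 + 7 + 9) / 5 = 5.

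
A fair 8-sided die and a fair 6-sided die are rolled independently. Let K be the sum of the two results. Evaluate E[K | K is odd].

P(K is odd) = 1/2.
Σ over the event: 3·1/24 + 5·1/12 + 7·1/8 + 9·1/8 + 11·1/12 + 13·1/24 = 4.
E[K | K is odd] = (4) / (1/2) = 8.

8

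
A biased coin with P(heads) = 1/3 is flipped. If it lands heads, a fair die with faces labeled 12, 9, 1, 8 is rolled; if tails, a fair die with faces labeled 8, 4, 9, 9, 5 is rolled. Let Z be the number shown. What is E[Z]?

E[Z | heads] = (12+9+1+8)/4 = 15/2.
E[Z | tails] = (8+4+9+9+5)/5 = 7.
By the law of total expectation,
E[Z] = (1/3)·(15/2) + (2/3)·(7) = 43/6.

43/6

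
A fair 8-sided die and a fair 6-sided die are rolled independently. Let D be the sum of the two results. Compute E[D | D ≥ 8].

272/27

P(D ≥ 8) = 9/16.
Σ over the event: 8·1/8 + 9·1/8 + 10·5/48 + 11·1/12 + 12·1/16 + 13·1/24 + 14·1/48 = 17/3.
E[D | D ≥ 8] = (17/3) / (9/16) = 272/27.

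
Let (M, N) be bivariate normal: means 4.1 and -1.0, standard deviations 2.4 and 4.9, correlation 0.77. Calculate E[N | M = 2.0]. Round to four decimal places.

-4.3014

The regression of N on M has slope ρ·σ_N/σ_M and passes through (μ_M, μ_N).
E[N | M=2.0] = -1.0 + (0.77)·(4.9/2.4)·(2.0 − (4.1)) = -1.0 + (1.5721)·(-2.1) = -4.3014.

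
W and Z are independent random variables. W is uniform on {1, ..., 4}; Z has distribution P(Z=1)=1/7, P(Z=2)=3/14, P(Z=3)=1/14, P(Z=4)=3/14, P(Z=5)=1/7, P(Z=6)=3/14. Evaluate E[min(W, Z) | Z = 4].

P(Z = 4) = 3/14.
Summing min(W,Z)·P(x,y) over outcomes with Z = 4 gives 15/28.
E[min(W, Z) | Z = 4] = (15/28) / (3/14) = 5/2.

5/2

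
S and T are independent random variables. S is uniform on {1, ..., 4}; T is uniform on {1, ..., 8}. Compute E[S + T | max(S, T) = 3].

P(max(S, T) = 3) = 5/32.
Summing (S+T)·P(x,y) over outcomes with max(S, T) = 3 gives 3/4.
E[S + T | max(S, T) = 3] = (3/4) / (5/32) = 24/5.

24/5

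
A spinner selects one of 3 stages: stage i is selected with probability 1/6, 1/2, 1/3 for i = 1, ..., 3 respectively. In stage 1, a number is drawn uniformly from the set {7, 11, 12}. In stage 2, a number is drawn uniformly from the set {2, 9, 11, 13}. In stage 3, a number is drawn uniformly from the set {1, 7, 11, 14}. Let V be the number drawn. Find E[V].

211/24

E[V | stage 1] = (7+11+12)/3 = 10.
E[V | stage 2] = (2+9+11+13)/4 = 35/4.
E[V | stage 3] = (1+7+11+14)/4 = 33/4.
E[V] = (1/6)·(10) + (1/2)·(35/4) + (1/3)·(33/4) = 211/24.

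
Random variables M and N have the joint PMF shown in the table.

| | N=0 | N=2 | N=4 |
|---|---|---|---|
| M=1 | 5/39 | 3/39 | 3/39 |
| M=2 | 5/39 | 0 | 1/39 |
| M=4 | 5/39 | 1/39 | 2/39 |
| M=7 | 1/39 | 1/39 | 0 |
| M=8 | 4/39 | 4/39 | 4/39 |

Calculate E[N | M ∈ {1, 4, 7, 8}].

18/11

P(M ∈ {1, 4, 7, 8}) = 11/13.
Summing N·P(M=x,N=y) over the conditioning event gives 18/13.
E[N | M ∈ {1, 4, 7, 8}] = (18/13) / (11/13) = 18/11.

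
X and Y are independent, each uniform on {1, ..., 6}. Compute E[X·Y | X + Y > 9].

169/6

Outcomes with X + Y > 9: (4,6), (5,5), (5,6), (6,4), (6,5), (6,6), each with probability 1/36.
E[X·Y | X + Y > 9] = (24 + 25 + 30 + 24 + 30 + 36) / 6 = 169/6.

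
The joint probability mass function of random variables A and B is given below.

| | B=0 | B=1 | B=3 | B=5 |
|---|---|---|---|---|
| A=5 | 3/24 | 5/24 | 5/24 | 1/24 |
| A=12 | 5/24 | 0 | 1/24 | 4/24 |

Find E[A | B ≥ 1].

115/16

P(B ≥ 1) = 2/3.
Σ A·P over the event = 5·(5/24) + 5·(5/24) + 5·(1/24) + 12·(1/24) + 12·(4/24) = 115/24.
E[A | B ≥ 1] = (115/24) / (2/3) = 115/16.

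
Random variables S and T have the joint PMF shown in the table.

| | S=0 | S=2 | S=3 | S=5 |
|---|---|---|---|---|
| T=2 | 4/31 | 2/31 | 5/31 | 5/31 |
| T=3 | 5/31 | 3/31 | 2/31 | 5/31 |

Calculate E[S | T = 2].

11/4

P(T = 2) = 16/31.
Summing S·P(S=x,T=y) over the conditioning event gives 44/31.
E[S | T = 2] = (44/31) / (16/31) = 11/4.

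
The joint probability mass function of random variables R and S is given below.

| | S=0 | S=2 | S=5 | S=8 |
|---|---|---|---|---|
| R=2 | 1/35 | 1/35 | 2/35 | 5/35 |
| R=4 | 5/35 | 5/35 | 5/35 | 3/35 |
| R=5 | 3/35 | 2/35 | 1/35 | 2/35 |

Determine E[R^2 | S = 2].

P(S = 2) = 8/35.
Σ R^2·P over the event = 4·(1/35) + 16·(5/35) + 25·(2/35) = 134/35.
E[R^2 | S = 2] = (134/35) / (8/35) = 67/4.

67/4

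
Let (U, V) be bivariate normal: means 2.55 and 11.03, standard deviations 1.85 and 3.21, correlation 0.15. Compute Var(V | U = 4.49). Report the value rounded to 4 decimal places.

For a bivariate normal, Var(V | U=x) = σ_V²(1 − ρ²).
Var(V | U=4.49) = (3.21)²·(1 − (0.15)²) = 10.3041·0.9775 = 10.0723.

10.0723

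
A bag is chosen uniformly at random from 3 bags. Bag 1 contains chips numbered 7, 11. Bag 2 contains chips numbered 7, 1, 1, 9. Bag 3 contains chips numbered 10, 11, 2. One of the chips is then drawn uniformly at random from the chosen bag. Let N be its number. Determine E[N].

127/18

E[N | bag 1] = (7+11)/2 = 9.
E[N | bag 2] = (7+1+1+9)/4 = 9/2.
E[N | bag 3] = (10+11+2)/3 = 23/3.
E[N] = (1/3)·(9) + (1/3)·(9/2) + (1/3)·(23/3) = 127/18.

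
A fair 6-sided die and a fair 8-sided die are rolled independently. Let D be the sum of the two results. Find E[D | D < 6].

P(D < 6) = 5/24.
Σ over the event: 2·1/48 + 3·1/24 + 4·1/16 + 5·1/12 = 5/6.
E[D | D < 6] = (5/6) / (5/24) = 4.

4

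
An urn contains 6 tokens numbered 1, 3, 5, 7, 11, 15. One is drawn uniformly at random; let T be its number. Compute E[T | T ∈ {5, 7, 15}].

P(T ∈ {5, 7, 15}) = 1/2.
Σ over the event: 5·1/6 + 7·1/6 + 15·1/6 = 9/2.
E[T | T ∈ {5, 7, 15}] = (9/2) / (1/2) = 9.

9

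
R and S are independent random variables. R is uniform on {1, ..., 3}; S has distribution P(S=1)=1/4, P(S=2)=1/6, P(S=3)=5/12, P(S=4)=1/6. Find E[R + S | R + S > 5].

56/9

P(R + S > 5) = 1/4.
Summing (R+S)·P(x,y) over outcomes with R + S > 5 gives 14/9.
E[R + S | R + S > 5] = (14/9) / (1/4) = 56/9.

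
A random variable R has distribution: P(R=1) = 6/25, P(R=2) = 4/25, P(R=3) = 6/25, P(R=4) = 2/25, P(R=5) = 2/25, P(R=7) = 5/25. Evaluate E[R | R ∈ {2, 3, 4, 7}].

69/17

P(R ∈ {2, 3, 4, 7}) = 17/25.
Σ over the event: 2·4/25 + 3·6/25 + 4·2/25 + 7·1/5 = 69/25.
E[R | R ∈ {2, 3, 4, 7}] = (69/25) / (17/25) = 69/17.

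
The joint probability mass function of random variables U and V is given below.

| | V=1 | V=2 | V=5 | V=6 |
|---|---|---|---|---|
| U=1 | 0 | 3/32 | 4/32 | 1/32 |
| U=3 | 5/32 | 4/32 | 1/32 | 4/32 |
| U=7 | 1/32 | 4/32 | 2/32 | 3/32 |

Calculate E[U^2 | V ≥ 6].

23

P(V ≥ 6) = 1/4.
Σ U^2·P over the event = 1·(1/32) + 9·(4/32) + 49·(3/32) = 23/4.
E[U^2 | V ≥ 6] = (23/4) / (1/4) = 23.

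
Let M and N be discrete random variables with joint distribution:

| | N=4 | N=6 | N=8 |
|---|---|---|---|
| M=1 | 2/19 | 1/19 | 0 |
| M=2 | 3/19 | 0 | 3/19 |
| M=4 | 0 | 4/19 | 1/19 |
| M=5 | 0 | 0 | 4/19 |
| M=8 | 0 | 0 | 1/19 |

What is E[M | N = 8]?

P(N = 8) = 9/19.
Σ M·P over the event = 2·(3/19) + 4·(1/19) + 5·(4/19) + 8·(1/19) = 2.
E[M | N = 8] = (2) / (9/19) = 38/9.

38/9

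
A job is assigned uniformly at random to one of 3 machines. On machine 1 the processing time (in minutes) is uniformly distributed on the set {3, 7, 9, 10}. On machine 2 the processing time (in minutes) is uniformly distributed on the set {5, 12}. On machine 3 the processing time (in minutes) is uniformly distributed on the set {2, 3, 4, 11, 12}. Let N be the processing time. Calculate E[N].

E[N | machine 1] = (3+7+9+10)/4 = 29/4.
E[N | machine 2] = (5+12)/2 = 17/2.
E[N | machine 3] = (2+3+4+11+12)/5 = 32/5.
E[N] = (1/3)·(29/4) + (1/3)·(17/2) + (1/3)·(32/5) = 443/60.

443/60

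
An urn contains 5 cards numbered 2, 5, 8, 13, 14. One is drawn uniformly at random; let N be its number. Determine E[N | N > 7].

35/3

P(N > 7) = 3/5.
Σ over the event: 8·1/5 + 13·1/5 + 14·1/5 = 7.
E[N | N > 7] = (7) / (3/5) = 35/3.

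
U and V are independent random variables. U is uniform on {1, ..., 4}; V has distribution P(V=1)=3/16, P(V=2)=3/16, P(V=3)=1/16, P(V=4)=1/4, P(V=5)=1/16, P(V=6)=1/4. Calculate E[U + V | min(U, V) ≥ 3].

83/10

P(min(U, V) ≥ 3) = 5/16.
Summing (U+V)·P(x,y) over outcomes with min(U, V) ≥ 3 gives 83/32.
E[U + V | min(U, V) ≥ 3] = (83/32) / (5/16) = 83/10.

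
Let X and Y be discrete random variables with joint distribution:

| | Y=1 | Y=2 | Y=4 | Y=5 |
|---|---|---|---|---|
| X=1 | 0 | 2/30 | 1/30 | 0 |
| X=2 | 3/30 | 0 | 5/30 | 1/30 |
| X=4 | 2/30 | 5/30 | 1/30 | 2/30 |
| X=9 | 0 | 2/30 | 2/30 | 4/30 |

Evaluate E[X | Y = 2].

P(Y = 2) = 3/10.
Summing X·P(X=x,Y=y) over the conditioning event gives 4/3.
E[X | Y = 2] = (4/3) / (3/10) = 40/9.

40/9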